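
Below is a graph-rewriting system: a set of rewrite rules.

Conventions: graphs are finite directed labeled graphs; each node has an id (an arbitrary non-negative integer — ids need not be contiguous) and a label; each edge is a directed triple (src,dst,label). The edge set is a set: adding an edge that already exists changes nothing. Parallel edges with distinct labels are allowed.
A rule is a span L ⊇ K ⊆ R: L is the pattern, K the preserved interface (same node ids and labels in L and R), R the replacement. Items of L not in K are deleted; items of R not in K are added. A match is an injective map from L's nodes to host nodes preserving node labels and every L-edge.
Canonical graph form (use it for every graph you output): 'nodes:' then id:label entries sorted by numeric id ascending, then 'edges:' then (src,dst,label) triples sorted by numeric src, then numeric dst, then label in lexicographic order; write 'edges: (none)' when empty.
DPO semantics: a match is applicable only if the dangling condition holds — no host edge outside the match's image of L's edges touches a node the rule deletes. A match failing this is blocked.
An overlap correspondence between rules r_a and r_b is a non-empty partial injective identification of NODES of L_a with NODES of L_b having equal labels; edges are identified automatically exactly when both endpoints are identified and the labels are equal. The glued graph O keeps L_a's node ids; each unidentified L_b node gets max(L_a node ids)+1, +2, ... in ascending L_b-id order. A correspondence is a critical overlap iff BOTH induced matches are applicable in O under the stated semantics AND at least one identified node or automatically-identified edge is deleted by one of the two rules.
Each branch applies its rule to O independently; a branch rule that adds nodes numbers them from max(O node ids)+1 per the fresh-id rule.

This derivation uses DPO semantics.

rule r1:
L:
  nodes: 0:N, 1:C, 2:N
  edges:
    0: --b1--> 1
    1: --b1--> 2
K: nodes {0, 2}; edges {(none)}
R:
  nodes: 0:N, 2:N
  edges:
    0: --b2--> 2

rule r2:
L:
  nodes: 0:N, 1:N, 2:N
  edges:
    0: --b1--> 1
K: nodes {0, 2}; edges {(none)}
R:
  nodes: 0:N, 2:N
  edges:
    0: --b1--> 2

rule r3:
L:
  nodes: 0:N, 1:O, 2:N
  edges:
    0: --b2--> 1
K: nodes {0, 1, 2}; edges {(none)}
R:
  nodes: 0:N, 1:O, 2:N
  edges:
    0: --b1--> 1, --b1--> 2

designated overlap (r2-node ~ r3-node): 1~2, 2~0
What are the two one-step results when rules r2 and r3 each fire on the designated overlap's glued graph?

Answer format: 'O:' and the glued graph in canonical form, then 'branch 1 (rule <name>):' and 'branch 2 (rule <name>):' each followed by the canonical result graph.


O:
nodes: 0:N, 1:N, 2:N, 3:O
edges: (0,1,b1); (2,3,b2)
branch 1 (rule r2):
nodes: 0:N, 2:N, 3:O
edges: (0,2,b1); (2,3,b2)
branch 2 (rule r3):
nodes: 0:N, 1:N, 2:N, 3:O
edges: (0,1,b1); (2,1,b1); (2,3,b1)


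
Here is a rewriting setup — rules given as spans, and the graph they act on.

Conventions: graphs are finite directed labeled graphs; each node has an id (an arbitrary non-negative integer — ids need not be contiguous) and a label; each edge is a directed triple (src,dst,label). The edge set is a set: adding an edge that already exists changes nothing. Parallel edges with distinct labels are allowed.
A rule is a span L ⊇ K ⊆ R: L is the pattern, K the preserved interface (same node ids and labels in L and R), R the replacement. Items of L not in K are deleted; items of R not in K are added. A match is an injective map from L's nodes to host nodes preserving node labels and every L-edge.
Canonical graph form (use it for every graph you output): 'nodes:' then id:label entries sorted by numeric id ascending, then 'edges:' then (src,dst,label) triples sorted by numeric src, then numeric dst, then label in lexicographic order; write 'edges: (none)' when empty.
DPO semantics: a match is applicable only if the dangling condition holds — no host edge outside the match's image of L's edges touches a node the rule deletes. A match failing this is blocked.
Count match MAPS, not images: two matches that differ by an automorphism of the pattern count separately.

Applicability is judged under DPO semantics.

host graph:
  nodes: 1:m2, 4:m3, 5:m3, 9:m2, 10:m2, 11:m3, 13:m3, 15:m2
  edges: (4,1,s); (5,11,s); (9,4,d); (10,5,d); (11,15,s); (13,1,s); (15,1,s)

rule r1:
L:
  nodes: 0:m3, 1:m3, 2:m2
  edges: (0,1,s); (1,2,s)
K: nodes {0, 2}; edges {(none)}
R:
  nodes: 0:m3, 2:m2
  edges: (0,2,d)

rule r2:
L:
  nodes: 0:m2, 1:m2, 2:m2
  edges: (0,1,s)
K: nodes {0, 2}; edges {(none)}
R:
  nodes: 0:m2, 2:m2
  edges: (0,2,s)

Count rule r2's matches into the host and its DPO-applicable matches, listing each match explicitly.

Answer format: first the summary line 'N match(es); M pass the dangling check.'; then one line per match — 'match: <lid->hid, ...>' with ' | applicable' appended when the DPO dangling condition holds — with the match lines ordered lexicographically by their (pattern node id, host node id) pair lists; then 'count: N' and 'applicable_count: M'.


2 match(es); 0 pass the dangling check.
match: 0->15, 1->1, 2->9
match: 0->15, 1->1, 2->10
count: 2
applicable_count: 0


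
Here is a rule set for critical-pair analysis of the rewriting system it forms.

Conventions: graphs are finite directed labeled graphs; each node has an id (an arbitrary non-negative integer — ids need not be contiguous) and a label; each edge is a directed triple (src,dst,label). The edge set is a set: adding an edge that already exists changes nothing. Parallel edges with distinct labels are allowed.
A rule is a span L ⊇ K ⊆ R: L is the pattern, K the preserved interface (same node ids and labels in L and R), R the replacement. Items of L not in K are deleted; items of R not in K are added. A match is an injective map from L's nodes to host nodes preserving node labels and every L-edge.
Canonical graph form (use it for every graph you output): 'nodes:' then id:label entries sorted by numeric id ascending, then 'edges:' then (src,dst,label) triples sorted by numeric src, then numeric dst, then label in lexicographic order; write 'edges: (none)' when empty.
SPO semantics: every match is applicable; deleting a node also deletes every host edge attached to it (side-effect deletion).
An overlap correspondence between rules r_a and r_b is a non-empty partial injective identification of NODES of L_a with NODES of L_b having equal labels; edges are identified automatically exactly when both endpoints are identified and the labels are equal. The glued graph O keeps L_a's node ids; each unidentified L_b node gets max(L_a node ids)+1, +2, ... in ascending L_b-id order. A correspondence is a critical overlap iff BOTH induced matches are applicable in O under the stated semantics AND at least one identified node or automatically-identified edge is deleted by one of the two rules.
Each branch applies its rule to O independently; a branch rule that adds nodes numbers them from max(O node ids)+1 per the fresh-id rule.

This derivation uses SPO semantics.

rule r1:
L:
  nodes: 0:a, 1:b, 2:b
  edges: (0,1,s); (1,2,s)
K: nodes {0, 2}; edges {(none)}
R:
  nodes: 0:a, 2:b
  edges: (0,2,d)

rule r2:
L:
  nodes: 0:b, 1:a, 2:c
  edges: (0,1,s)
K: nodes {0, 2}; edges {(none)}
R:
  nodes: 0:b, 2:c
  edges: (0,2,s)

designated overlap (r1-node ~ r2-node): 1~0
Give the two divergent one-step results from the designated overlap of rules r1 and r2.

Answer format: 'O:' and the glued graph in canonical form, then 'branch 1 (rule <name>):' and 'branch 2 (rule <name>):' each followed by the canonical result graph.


O:
nodes: 0:a, 1:b, 2:b, 3:a, 4:c
edges: (0,1,s); (1,2,s); (1,3,s)
branch 1 (rule r1):
nodes: 0:a, 2:b, 3:a, 4:c
edges: (0,2,d)
branch 2 (rule r2):
nodes: 0:a, 1:b, 2:b, 4:c
edges: (0,1,s); (1,2,s); (1,4,s)


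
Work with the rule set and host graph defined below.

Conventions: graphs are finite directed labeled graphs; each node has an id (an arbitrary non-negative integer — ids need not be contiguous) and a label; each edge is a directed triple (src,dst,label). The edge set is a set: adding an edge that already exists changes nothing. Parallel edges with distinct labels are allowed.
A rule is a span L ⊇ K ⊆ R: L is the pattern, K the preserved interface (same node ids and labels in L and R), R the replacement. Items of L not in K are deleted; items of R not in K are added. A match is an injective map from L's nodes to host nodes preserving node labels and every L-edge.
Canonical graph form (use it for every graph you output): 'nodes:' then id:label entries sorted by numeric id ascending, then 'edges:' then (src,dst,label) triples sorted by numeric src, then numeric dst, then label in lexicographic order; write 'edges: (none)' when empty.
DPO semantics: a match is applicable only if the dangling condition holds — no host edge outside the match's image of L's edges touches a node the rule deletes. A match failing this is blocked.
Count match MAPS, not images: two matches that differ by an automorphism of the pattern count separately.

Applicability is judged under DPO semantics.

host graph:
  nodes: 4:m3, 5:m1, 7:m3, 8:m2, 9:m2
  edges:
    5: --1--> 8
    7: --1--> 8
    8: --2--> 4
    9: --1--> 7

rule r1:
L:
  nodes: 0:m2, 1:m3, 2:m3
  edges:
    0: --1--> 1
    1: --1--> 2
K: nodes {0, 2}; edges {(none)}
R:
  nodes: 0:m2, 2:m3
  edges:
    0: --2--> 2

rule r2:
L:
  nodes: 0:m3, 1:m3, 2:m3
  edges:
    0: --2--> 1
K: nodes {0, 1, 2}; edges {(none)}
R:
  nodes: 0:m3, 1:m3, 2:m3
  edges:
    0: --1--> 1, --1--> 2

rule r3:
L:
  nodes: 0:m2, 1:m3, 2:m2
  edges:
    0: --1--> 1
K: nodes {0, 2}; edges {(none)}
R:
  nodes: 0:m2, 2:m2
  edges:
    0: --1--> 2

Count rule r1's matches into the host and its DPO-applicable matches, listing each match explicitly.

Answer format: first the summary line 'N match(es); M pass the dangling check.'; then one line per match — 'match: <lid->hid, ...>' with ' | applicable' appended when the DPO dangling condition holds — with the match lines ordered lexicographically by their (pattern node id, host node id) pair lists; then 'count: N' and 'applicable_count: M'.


0 match(es); 0 pass the dangling check.
count: 0
applicable_count: 0


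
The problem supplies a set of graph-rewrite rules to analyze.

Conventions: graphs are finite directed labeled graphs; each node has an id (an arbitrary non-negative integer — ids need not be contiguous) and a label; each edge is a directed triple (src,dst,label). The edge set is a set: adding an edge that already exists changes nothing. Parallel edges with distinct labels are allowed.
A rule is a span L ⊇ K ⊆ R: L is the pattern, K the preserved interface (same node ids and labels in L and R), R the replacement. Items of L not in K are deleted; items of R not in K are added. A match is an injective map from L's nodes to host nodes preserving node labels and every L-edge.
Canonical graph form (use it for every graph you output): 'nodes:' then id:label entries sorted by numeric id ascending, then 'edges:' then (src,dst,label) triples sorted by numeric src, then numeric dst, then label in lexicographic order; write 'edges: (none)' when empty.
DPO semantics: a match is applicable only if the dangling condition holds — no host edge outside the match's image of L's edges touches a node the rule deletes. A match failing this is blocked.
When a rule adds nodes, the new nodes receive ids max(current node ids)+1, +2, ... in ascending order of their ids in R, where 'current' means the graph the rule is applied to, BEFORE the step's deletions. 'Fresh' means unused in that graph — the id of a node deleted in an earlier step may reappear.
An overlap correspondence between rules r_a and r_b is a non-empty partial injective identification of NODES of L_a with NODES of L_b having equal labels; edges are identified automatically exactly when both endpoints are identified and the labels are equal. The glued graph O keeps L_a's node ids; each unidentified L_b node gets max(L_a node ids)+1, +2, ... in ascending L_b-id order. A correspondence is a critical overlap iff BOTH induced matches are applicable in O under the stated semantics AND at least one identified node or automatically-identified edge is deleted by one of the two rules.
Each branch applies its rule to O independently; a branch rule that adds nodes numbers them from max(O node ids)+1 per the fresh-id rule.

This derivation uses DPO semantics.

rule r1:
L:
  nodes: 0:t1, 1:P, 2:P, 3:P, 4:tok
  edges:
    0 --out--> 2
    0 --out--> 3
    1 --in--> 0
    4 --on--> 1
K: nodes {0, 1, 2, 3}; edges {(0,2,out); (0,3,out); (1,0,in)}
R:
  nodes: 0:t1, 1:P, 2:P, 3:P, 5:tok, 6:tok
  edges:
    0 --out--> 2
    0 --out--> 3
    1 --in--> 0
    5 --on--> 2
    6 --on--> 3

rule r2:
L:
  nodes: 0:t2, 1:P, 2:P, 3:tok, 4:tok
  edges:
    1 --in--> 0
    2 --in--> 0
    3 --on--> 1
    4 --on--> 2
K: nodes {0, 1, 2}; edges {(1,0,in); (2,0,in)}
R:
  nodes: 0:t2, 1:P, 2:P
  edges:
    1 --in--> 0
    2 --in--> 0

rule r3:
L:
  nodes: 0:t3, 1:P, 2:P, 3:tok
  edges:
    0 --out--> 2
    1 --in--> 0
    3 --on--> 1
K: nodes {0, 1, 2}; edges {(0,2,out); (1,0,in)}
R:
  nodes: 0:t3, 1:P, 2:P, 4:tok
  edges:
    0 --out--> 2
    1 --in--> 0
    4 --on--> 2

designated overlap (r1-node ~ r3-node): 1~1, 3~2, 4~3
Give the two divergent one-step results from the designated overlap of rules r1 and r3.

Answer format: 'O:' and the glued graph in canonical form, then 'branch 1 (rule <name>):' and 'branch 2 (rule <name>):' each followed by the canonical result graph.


O:
nodes: 0:t1, 1:P, 2:P, 3:P, 4:tok, 5:t3
edges: (0,2,out); (0,3,out); (1,0,in); (1,5,in); (4,1,on); (5,3,out)
branch 1 (rule r1):
nodes: 0:t1, 1:P, 2:P, 3:P, 5:t3, 6:tok, 7:tok
edges: (0,2,out); (0,3,out); (1,0,in); (1,5,in); (5,3,out); (6,2,on); (7,3,on)
branch 2 (rule r3):
nodes: 0:t1, 1:P, 2:P, 3:P, 5:t3, 6:tok
edges: (0,2,out); (0,3,out); (1,0,in); (1,5,in); (5,3,out); (6,3,on)


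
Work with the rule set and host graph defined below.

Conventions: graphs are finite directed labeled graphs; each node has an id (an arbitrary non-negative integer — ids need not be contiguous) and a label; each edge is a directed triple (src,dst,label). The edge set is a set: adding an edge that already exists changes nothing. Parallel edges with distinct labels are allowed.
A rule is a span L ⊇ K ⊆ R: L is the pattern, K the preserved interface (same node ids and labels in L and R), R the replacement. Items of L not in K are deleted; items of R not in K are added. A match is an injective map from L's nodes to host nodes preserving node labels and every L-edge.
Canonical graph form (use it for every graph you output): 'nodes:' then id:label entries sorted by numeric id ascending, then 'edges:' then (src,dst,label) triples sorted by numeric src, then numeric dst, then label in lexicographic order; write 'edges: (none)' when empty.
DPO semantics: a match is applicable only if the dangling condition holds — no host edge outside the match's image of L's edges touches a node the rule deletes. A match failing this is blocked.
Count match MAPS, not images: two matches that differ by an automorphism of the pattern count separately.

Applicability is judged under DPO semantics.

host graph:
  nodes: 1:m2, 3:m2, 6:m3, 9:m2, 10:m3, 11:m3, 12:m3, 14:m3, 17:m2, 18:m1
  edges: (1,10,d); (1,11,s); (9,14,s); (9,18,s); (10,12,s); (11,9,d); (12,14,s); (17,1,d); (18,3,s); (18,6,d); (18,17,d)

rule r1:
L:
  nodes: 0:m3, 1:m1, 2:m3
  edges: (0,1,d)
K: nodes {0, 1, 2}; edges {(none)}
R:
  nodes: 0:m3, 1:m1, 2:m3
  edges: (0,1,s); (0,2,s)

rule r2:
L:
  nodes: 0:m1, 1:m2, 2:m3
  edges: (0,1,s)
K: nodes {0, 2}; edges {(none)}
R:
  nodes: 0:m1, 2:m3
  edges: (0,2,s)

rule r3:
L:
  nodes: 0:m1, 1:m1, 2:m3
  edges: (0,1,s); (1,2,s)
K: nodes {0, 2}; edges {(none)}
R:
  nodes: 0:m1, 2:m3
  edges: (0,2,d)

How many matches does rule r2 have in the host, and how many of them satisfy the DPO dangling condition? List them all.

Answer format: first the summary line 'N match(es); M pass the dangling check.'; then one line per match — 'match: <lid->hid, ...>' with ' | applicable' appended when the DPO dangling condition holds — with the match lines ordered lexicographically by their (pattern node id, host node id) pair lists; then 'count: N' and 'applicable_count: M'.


5 match(es); 5 pass the dangling check.
match: 0->18, 1->3, 2->6 | applicable
match: 0->18, 1->3, 2->10 | applicable
match: 0->18, 1->3, 2->11 | applicable
match: 0->18, 1->3, 2->12 | applicable
match: 0->18, 1->3, 2->14 | applicable
count: 5
applicable_count: 5


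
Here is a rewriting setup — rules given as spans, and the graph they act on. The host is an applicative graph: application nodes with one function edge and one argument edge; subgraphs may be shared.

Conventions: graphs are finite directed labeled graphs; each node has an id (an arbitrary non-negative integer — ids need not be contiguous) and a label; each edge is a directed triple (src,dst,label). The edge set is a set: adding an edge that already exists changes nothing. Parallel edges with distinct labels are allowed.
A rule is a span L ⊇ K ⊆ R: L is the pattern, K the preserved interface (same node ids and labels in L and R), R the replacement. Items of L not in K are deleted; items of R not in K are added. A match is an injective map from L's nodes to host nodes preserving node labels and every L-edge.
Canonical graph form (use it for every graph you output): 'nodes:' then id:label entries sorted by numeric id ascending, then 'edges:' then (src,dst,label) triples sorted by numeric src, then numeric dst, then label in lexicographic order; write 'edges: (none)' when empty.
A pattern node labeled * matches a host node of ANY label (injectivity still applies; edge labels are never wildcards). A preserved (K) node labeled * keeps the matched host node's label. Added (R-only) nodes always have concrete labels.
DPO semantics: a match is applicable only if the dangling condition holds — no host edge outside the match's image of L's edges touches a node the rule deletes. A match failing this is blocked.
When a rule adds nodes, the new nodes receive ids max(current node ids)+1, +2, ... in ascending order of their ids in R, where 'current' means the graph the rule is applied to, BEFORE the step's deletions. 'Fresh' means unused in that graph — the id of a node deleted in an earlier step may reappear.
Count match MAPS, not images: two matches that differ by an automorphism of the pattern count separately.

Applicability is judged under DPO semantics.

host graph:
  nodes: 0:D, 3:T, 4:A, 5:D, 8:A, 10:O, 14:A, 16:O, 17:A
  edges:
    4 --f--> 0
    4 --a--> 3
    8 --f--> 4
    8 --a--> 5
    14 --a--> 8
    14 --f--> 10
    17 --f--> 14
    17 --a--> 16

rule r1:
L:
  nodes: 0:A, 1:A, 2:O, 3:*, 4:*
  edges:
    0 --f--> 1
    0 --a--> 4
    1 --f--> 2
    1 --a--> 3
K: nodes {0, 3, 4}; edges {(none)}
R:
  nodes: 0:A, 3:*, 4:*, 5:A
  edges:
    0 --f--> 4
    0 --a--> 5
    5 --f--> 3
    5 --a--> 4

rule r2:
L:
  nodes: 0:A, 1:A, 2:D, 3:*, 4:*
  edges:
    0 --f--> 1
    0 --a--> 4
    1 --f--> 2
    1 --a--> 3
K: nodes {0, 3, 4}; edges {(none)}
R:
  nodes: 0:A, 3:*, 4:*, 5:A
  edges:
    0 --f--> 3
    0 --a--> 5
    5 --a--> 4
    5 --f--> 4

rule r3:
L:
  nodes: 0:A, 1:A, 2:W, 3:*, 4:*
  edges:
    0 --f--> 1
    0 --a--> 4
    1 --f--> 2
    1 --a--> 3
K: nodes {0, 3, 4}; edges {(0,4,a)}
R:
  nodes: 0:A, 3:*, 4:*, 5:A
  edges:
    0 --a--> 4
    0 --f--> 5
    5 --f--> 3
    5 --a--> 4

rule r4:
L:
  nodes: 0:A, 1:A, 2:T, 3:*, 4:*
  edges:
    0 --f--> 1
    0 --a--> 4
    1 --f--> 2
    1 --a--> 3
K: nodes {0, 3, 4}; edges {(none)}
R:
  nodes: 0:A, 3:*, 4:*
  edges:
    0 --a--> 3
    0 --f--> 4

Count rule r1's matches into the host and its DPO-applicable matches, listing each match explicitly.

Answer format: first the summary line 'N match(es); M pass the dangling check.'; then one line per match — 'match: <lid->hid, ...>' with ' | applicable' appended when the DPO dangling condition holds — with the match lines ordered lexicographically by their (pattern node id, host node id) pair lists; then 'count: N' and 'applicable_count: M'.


1 match(es); 1 pass the dangling check.
match: 0->17, 1->14, 2->10, 3->8, 4->16 | applicable
count: 1
applicable_count: 1


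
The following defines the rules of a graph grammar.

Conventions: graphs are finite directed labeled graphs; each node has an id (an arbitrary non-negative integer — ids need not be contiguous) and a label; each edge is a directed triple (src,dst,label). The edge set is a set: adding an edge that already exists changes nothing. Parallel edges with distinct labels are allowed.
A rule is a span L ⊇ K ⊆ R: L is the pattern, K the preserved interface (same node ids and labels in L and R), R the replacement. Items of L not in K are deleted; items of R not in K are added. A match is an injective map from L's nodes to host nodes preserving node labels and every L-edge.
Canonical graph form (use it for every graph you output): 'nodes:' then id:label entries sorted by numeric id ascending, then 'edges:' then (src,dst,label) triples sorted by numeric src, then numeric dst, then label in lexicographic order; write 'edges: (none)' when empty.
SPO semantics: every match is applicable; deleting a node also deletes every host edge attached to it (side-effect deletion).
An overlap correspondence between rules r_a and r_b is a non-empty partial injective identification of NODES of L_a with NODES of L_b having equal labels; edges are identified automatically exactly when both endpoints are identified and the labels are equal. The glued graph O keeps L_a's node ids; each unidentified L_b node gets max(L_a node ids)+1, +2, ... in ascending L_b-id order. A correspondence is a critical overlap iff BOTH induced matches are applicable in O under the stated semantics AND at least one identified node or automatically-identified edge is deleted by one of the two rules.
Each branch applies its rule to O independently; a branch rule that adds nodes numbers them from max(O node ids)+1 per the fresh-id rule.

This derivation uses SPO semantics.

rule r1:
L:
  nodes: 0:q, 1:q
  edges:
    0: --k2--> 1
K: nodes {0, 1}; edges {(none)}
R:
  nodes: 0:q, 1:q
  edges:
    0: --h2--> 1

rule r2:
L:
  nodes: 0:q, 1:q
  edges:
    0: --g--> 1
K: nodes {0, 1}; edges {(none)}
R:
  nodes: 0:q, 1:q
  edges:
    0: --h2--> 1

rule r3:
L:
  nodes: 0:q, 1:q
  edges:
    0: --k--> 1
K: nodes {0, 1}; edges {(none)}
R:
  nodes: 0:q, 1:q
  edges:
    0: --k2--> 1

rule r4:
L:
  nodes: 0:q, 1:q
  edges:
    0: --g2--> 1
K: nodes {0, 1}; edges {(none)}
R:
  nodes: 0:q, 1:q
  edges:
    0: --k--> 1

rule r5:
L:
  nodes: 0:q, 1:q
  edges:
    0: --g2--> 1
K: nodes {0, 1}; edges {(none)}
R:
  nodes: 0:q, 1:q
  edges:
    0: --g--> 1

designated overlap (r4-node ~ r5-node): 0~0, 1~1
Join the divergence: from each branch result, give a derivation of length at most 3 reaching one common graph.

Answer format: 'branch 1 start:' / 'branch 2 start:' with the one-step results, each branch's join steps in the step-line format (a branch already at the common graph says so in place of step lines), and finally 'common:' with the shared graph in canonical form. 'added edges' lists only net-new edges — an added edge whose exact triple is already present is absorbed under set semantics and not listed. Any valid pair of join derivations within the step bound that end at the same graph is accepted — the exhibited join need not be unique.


branch 1 start:
nodes: 0:q, 1:q
edges: (0,1,k)
branch 2 start:
nodes: 0:q, 1:q
edges: (0,1,g)
branch 1 step 1: rule r3; match: 0->0, 1->1; deleted nodes (none); deleted edges (0,1,k); added nodes (none); added edges (0,1,k2); result: nodes: 0:q, 1:q edges: (0,1,k2)
branch 1 step 2: rule r1; match: 0->0, 1->1; deleted nodes (none); deleted edges (0,1,k2); added nodes (none); added edges (0,1,h2); result: nodes: 0:q, 1:q edges: (0,1,h2)
branch 2 step 1: rule r2; match: 0->0, 1->1; deleted nodes (none); deleted edges (0,1,g); added nodes (none); added edges (0,1,h2); result: nodes: 0:q, 1:q edges: (0,1,h2)
common:
nodes: 0:q, 1:q
edges: (0,1,h2)


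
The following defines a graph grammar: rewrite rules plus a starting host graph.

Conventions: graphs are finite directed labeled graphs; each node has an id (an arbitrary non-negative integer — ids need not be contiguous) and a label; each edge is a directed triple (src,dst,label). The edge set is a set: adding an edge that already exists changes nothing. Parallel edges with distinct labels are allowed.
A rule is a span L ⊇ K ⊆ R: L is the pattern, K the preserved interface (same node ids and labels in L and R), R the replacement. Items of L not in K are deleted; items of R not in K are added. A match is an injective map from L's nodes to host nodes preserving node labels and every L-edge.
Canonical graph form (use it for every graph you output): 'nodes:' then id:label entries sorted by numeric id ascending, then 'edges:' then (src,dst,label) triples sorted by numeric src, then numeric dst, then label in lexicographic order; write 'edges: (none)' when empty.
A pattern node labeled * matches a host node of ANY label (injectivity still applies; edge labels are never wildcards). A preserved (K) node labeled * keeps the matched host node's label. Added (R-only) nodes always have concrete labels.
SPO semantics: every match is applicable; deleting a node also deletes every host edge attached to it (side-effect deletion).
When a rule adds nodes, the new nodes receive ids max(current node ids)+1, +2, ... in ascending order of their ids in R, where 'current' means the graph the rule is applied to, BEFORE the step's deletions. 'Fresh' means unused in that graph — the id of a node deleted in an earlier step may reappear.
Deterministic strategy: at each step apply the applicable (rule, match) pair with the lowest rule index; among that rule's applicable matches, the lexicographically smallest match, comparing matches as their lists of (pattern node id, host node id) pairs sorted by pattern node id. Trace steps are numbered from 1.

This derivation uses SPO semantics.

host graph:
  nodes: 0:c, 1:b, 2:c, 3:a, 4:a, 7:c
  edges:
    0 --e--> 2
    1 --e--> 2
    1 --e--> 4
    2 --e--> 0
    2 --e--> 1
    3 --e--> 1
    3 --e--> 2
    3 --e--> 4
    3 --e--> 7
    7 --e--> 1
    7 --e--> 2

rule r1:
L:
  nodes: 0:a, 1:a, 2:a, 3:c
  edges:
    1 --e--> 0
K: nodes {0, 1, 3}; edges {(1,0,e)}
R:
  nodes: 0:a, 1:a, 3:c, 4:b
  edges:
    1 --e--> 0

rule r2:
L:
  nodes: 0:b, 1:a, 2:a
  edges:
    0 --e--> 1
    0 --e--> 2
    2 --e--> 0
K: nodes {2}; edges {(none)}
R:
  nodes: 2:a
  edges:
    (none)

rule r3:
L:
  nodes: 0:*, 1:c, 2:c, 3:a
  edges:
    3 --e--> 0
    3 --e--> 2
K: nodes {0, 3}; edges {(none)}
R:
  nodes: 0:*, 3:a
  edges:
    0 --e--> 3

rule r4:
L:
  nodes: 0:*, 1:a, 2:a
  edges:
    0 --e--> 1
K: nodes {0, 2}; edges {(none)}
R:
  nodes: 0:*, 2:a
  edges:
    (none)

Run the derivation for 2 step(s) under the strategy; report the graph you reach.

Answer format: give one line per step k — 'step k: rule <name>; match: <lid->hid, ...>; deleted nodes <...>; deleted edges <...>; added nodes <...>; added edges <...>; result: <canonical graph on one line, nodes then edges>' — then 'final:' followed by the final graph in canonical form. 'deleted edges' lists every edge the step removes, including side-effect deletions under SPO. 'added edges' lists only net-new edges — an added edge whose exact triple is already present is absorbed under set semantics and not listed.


step 1: rule r3; match: 0->1, 1->0, 2->2, 3->3; deleted nodes 0, 2; deleted edges (0,2,e); (1,2,e); (2,0,e); (2,1,e); (3,1,e); (3,2,e); (7,2,e); added nodes (none); added edges (1,3,e); result: nodes: 1:b, 3:a, 4:a, 7:c edges: (1,3,e); (1,4,e); (3,4,e); (3,7,e); (7,1,e)
step 2: rule r4; match: 0->1, 1->3, 2->4; deleted nodes 3; deleted edges (1,3,e); (3,4,e); (3,7,e); added nodes (none); added edges (none); result: nodes: 1:b, 4:a, 7:c edges: (1,4,e); (7,1,e)
final:
nodes: 1:b, 4:a, 7:c
edges: (1,4,e); (7,1,e)


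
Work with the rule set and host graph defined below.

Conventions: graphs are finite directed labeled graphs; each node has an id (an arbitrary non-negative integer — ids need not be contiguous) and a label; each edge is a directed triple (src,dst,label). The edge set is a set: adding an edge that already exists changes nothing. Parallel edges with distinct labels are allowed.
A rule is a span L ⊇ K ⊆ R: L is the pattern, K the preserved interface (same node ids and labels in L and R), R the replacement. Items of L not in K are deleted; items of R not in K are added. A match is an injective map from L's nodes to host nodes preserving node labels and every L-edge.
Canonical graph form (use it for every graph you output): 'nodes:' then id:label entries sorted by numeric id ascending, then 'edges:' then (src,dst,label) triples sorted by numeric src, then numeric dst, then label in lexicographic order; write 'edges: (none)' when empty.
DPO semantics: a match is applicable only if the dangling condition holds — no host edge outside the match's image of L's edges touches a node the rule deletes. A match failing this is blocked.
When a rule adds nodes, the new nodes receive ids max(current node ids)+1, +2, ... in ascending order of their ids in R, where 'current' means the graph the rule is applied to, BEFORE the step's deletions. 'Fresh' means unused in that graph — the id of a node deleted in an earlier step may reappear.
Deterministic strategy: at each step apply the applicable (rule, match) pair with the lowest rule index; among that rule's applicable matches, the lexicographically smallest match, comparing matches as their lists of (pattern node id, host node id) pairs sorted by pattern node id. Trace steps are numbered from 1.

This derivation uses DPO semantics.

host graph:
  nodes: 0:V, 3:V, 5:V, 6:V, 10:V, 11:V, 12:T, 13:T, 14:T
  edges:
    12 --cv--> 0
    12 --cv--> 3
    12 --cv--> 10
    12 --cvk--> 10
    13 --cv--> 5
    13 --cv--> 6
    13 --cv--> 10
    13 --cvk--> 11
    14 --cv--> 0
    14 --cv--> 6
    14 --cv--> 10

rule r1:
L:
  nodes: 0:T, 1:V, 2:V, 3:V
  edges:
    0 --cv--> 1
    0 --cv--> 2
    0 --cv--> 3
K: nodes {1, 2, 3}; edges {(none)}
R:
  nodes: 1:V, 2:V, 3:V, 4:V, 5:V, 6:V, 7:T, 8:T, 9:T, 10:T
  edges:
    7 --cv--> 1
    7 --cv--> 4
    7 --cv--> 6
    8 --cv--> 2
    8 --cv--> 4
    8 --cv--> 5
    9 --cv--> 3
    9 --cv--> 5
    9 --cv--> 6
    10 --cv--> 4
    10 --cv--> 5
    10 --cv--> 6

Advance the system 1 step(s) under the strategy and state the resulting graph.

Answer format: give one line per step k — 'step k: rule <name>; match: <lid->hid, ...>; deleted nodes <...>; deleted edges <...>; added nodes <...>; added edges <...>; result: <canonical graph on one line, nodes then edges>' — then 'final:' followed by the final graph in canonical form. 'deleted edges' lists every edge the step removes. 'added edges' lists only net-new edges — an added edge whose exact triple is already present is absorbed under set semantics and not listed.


step 1: rule r1; match: 0->14, 1->0, 2->6, 3->10; deleted nodes 14; deleted edges (14,0,cv); (14,6,cv); (14,10,cv); added nodes 15, 16, 17, 18, 19, 20, 21; added edges (18,0,cv); (18,15,cv); (18,17,cv); (19,6,cv); (19,15,cv); (19,16,cv); (20,10,cv); (20,16,cv); (20,17,cv); (21,15,cv); (21,16,cv); (21,17,cv); result: nodes: 0:V, 3:V, 5:V, 6:V, 10:V, 11:V, 12:T, 13:T, 15:V, 16:V, 17:V, 18:T, 19:T, 20:T, 21:T edges: (12,0,cv); (12,3,cv); (12,10,cv); (12,10,cvk); (13,5,cv); (13,6,cv); (13,10,cv); (13,11,cvk); (18,0,cv); (18,15,cv); (18,17,cv); (19,6,cv); (19,15,cv); (19,16,cv); (20,10,cv); (20,16,cv); (20,17,cv); (21,15,cv); (21,16,cv); (21,17,cv)
final:
nodes: 0:V, 3:V, 5:V, 6:V, 10:V, 11:V, 12:T, 13:T, 15:V, 16:V, 17:V, 18:T, 19:T, 20:T, 21:T
edges: (12,0,cv); (12,3,cv); (12,10,cv); (12,10,cvk); (13,5,cv); (13,6,cv); (13,10,cv); (13,11,cvk); (18,0,cv); (18,15,cv); (18,17,cv); (19,6,cv); (19,15,cv); (19,16,cv); (20,10,cv); (20,16,cv); (20,17,cv); (21,15,cv); (21,16,cv); (21,17,cv)


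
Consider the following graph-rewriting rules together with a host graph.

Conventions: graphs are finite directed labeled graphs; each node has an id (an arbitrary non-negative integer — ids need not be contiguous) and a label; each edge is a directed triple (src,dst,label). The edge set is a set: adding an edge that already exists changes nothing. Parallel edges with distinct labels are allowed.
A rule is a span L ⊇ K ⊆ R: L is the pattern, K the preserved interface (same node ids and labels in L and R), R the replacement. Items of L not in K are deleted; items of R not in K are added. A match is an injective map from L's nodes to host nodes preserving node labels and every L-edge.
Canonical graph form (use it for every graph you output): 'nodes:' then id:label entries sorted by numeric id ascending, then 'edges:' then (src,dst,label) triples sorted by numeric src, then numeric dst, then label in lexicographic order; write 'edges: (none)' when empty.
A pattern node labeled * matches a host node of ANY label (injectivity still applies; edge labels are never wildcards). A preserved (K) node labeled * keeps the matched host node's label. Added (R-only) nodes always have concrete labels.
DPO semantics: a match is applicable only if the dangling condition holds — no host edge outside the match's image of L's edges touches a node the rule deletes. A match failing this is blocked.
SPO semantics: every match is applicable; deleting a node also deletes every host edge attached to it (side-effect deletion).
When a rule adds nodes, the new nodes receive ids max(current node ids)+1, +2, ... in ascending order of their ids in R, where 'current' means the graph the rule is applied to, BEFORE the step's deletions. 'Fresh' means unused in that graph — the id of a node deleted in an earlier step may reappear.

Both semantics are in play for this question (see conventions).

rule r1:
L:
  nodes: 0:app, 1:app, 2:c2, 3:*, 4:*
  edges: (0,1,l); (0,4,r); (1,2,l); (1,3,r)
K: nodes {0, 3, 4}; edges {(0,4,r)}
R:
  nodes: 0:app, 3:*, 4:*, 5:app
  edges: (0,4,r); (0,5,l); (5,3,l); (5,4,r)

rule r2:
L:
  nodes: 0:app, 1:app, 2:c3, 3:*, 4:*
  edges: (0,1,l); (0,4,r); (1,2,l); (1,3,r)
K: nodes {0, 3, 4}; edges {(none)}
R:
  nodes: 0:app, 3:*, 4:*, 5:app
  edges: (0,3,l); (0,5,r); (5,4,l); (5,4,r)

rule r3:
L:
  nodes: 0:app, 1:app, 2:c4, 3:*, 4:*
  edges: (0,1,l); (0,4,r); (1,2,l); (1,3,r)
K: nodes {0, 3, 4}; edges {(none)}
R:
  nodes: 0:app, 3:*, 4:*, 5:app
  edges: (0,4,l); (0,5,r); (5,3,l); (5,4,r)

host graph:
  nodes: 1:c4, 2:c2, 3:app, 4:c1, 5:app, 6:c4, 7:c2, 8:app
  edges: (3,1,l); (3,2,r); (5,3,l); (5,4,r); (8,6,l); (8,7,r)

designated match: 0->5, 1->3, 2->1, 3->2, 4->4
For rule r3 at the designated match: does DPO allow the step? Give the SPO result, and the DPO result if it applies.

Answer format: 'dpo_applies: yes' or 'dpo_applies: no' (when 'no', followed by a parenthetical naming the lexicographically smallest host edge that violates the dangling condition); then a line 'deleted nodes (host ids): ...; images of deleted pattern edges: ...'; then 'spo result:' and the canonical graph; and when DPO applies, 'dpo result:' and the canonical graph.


dpo_applies: yes
deleted nodes (host ids): 1, 3; images of deleted pattern edges: (3,1,l); (3,2,r); (5,3,l); (5,4,r)
spo result:
nodes: 2:c2, 4:c1, 5:app, 6:c4, 7:c2, 8:app, 9:app
edges: (5,4,l); (5,9,r); (8,6,l); (8,7,r); (9,2,l); (9,4,r)
dpo result:
nodes: 2:c2, 4:c1, 5:app, 6:c4, 7:c2, 8:app, 9:app
edges: (5,4,l); (5,9,r); (8,6,l); (8,7,r); (9,2,l); (9,4,r)


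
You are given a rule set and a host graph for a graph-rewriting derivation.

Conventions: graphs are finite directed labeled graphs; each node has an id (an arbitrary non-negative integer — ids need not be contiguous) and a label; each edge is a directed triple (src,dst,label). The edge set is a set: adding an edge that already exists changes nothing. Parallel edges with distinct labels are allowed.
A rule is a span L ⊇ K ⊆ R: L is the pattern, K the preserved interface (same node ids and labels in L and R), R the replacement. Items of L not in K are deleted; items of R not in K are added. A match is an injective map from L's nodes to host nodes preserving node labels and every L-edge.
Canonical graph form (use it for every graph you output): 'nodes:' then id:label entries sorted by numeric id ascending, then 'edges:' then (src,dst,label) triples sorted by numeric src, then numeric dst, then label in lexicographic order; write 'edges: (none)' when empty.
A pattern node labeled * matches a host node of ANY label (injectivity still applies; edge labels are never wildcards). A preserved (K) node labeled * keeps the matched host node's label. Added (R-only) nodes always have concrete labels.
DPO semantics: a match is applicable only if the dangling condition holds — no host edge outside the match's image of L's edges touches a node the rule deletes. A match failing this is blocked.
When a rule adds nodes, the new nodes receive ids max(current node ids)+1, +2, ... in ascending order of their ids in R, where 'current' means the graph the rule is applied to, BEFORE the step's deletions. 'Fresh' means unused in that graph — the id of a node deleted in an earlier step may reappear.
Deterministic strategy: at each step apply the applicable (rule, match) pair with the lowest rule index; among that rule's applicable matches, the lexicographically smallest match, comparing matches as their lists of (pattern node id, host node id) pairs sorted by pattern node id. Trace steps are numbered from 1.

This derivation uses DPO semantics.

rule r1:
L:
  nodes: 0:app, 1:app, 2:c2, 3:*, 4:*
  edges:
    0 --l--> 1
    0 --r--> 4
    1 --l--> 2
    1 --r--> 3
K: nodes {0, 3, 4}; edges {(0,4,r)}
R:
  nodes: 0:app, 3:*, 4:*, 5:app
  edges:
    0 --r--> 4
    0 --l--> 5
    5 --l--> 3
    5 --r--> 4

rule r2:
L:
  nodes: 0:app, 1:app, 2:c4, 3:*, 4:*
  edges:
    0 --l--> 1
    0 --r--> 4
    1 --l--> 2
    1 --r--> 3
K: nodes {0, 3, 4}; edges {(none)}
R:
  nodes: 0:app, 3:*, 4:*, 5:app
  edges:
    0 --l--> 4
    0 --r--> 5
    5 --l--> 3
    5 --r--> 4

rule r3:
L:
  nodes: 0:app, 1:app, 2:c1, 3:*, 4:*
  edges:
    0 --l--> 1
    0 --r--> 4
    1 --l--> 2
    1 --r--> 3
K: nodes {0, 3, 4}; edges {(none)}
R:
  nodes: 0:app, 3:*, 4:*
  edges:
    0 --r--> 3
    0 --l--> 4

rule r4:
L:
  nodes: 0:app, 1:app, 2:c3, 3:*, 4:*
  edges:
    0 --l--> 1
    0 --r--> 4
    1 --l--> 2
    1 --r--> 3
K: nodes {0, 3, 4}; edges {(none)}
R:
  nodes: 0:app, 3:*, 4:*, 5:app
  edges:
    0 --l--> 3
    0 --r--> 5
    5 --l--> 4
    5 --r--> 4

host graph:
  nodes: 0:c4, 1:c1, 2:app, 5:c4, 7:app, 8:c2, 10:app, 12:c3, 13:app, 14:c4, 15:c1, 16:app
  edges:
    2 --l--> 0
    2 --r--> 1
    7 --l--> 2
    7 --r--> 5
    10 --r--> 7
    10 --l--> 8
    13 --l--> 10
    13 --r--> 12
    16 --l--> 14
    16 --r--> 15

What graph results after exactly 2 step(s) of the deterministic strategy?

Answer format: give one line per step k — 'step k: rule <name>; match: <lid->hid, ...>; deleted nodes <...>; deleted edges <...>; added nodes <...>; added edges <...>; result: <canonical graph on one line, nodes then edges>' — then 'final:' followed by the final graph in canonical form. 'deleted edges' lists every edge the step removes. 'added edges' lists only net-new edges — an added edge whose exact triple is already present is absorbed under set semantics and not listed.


step 1: rule r1; match: 0->13, 1->10, 2->8, 3->7, 4->12; deleted nodes 8, 10; deleted edges (10,7,r); (10,8,l); (13,10,l); added nodes 17; added edges (13,17,l); (17,7,l); (17,12,r); result: nodes: 0:c4, 1:c1, 2:app, 5:c4, 7:app, 12:c3, 13:app, 14:c4, 15:c1, 16:app, 17:app edges: (2,0,l); (2,1,r); (7,2,l); (7,5,r); (13,12,r); (13,17,l); (16,14,l); (16,15,r); (17,7,l); (17,12,r)
step 2: rule r2; match: 0->7, 1->2, 2->0, 3->1, 4->5; deleted nodes 0, 2; deleted edges (2,0,l); (2,1,r); (7,2,l); (7,5,r); added nodes 18; added edges (7,5,l); (7,18,r); (18,1,l); (18,5,r); result: nodes: 1:c1, 5:c4, 7:app, 12:c3, 13:app, 14:c4, 15:c1, 16:app, 17:app, 18:app edges: (7,5,l); (7,18,r); (13,12,r); (13,17,l); (16,14,l); (16,15,r); (17,7,l); (17,12,r); (18,1,l); (18,5,r)
final:
nodes: 1:c1, 5:c4, 7:app, 12:c3, 13:app, 14:c4, 15:c1, 16:app, 17:app, 18:app
edges: (7,5,l); (7,18,r); (13,12,r); (13,17,l); (16,14,l); (16,15,r); (17,7,l); (17,12,r); (18,1,l); (18,5,r)


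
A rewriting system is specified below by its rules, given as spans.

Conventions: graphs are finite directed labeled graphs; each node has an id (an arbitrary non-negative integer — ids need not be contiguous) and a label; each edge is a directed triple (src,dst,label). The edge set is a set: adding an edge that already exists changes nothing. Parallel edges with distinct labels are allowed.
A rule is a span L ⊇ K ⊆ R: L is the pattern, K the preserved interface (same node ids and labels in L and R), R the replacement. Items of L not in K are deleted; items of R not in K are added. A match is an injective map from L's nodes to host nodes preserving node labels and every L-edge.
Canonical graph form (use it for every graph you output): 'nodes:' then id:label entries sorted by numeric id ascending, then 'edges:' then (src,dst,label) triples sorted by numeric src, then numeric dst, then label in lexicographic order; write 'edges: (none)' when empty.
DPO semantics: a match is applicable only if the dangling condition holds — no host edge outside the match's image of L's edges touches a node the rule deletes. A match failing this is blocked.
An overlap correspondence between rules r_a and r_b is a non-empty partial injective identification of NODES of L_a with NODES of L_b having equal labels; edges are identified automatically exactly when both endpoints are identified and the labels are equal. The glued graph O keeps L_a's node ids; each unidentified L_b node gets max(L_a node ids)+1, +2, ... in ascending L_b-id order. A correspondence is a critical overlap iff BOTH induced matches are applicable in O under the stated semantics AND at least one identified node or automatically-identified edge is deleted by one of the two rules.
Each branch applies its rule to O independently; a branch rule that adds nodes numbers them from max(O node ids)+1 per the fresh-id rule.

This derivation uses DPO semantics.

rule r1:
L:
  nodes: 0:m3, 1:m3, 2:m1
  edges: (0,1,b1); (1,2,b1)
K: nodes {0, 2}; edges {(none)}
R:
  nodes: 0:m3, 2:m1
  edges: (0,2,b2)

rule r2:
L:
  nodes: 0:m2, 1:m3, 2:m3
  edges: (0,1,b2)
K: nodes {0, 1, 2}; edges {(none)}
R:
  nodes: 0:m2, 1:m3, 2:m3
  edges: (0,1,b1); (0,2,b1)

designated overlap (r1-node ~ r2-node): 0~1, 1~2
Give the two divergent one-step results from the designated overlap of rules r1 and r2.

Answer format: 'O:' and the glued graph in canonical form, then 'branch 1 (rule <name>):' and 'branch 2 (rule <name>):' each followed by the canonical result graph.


O:
nodes: 0:m3, 1:m3, 2:m1, 3:m2
edges: (0,1,b1); (1,2,b1); (3,0,b2)
branch 1 (rule r1):
nodes: 0:m3, 2:m1, 3:m2
edges: (0,2,b2); (3,0,b2)
branch 2 (rule r2):
nodes: 0:m3, 1:m3, 2:m1, 3:m2
edges: (0,1,b1); (1,2,b1); (3,0,b1); (3,1,b1)
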